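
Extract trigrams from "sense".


Word: "sense" (length 5)
Number of trigrams = 5 - 3 + 1 = 3
  Position 0: "sen"
  Position 1: "ens"
  Position 2: "nse"
Trigrams = "sen", "ens", "nse"


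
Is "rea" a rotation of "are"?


Word: "are", Candidate: "rea"
Method: check if candidate is substring of word+word
"areare" contains "rea"? Yes
Is rotation = Yes


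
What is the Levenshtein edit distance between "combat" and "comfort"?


Word 1: "combat" (length 6)
Word 2: "comfort" (length 7)
One optimal edit sequence (insert/delete/substitute each cost 1):
  1. keep 'c'
  2. keep 'o'
  3. keep 'm'
  4. insert 'f'  (+1)
  5. substitute 'b' -> 'o'  (+1)
  6. substitute 'a' -> 'r'  (+1)
  7. keep 't'
Total edit operations: 3
Edit distance = 3


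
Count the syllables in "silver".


Word: "silver"
Syllable breakdown: sil | ver
Counting: 2 parts
= 2 syllables


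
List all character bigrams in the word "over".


Word: "over" (length 4)
Number of bigrams = 4 - 2 + 1 = 3
  Position 0: "ov"
  Position 1: "ve"
  Position 2: "er"
Bigrams = "ov", "ve", "er"


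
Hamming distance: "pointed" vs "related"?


Comparing character by character (same length = 7):
  Pos 0: 'p' vs 'r' !=
  Pos 1: 'o' vs 'e' !=
  Pos 2: 'i' vs 'l' !=
  Pos 3: 'n' vs 'a' !=
  Pos 4: 't' vs 't' =
  Pos 5: 'e' vs 'e' =
  Pos 6: 'd' vs 'd' =
Hamming distance = 4


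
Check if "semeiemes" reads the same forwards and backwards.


Word: "semeiemes"
Reversed: "semeiemes"
Forward == Backward? semeiemes == semeiemes
Palindrome = Yes


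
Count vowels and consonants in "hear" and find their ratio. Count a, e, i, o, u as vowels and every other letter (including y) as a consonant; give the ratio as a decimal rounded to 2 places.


Word: "hear"
Vowels (a,e,i,o,u): 2
Consonants: 2
Ratio = 2/2
= 1.00


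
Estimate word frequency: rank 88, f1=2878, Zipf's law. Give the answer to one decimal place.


Zipf's law: f(r) = f(1) / r
f(1) = 2878
f(88) = 2878 / 88
= 32.7 occurrences


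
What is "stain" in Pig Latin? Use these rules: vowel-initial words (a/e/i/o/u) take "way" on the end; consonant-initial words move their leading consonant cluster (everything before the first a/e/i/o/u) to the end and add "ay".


Word: "stain"
Starts with consonant(s) → move to end, add 'ay'
Consonant cluster: "st"
Pig Latin = "ainstay"


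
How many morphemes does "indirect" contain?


Word: "indirect"
Morphemes: in- | direct
Each morpheme carries meaning
= 2 morphemes


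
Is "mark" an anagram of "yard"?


Word 1: "yard" → sorted: adry
Word 2: "mark" → sorted: akmr
Same letters? adry != akmr
Anagram = No


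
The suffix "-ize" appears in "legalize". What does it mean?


Suffix: -ize
Example: legalize = legal + -ize
Meaning = to make


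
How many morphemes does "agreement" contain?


Word: "agreement"
Morphemes: agree | -ment
Each morpheme carries meaning
= 2 morphemes


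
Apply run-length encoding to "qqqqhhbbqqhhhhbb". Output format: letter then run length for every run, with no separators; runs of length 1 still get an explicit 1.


String: "qqqqhhbbqqhhhhbb"
Scanning for consecutive runs:
  'q' x 4
  'h' x 2
  'b' x 2
  'q' x 2
  'h' x 4
  'b' x 2
RLE = "q4h2b2q2h4b2"


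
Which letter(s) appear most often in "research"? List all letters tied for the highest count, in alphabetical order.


Word: "research"
Letter counts:
  'a': 1
  'c': 1
  'e': 2
  'h': 1
  'r': 2
  's': 1
Maximum count = 2
Most frequent = 'e', 'r' (2 times each)


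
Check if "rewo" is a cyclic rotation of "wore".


Word: "wore", Candidate: "rewo"
Method: check if candidate is substring of word+word
"worewore" contains "rewo"? Yes
Is rotation = Yes


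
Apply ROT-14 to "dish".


Word: "dish"
Shift: 14
Each letter → (letter + shift) mod 26:
  'd' (3) + 14 = 17 → 'r'
  'i' (8) + 14 = 22 → 'w'
  's' (18) + 14 = 6 → 'g'
  'h' (7) + 14 = 21 → 'v'
Result = "rwgv"


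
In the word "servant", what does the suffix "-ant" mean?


Suffix: -ant
As in: servant -> serve + -ant, with a spelling change
Meaning = one who / that which


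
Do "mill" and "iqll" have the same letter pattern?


Pattern of "mill": [0, 1, 2, 2]
Pattern of "iqll": [0, 1, 2, 2]
Patterns match
Same pattern = Yes


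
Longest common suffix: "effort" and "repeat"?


Word 1: "effort"
Word 2: "repeat"
Comparing from end:
  Pos -1: 't' == 't'
  Pos -2: 'r' != 'a' (stop)
LCS = "t" (length 1)


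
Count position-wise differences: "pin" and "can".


Comparing character by character (same length = 3):
  Pos 0: 'p' vs 'c' !=
  Pos 1: 'i' vs 'a' !=
  Pos 2: 'n' vs 'n' =
Hamming distance = 2


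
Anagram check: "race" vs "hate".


Word 1: "race" → sorted: acer
Word 2: "hate" → sorted: aeht
Same letters? acer != aeht
Anagram = No


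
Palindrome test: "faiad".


Word: "faiad"
Reversed: "daiaf"
Forward == Backward? faiad != daiaf
Palindrome = No


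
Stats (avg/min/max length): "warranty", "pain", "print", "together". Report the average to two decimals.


Lengths: "warranty"=8, "pain"=4, "print"=5, "together"=8
Sum = 25, Count = 4
Average = 25/4 = 6.25
= avg=6.25, min=4, max=8


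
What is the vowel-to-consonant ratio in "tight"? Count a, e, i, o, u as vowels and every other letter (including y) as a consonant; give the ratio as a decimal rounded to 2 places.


Word: "tight"
Vowels (a,e,i,o,u): 1
Consonants: 4
Ratio = 1/4
= 0.25


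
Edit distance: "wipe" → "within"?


Word 1: "wipe" (length 4)
Word 2: "within" (length 6)
One optimal edit sequence (insert/delete/substitute each cost 1):
  1. keep 'w'
  2. keep 'i'
  3. insert 't'  (+1)
  4. insert 'h'  (+1)
  5. substitute 'p' -> 'i'  (+1)
  6. substitute 'e' -> 'n'  (+1)
Total edit operations: 4
Edit distance = 4


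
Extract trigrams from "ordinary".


Word: "ordinary" (length 8)
Number of trigrams = 8 - 3 + 1 = 6
  Position 0: "ord"
  Position 1: "rdi"
  Position 2: "din"
  Position 3: "ina"
  Position 4: "nar"
  Position 5: "ary"
Trigrams = "ord", "rdi", "din", "ina", "nar", "ary"


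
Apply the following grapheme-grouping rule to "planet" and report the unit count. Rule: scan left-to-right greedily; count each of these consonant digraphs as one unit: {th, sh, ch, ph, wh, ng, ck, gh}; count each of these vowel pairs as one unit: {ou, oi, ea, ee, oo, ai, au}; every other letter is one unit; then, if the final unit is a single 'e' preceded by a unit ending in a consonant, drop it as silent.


Word: "planet" (6 letters)
Left-to-right scan:
  (1) 'p' (letter)
  (2) 'l' (letter)
  (3) 'a' (letter)
  (4) 'n' (letter)
  (5) 'e' (letter)
  (6) 't' (letter)
Units from scan: 6
Sound units = 6 units


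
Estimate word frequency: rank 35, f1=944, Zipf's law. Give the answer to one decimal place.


Zipf's law: f(r) = f(1) / r
f(1) = 944
f(35) = 944 / 35
= 27.0 occurrences


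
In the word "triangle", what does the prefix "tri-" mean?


Prefix: tri-
As in: triangle -> tri- + angle
Meaning = three


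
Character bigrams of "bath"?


Word: "bath" (length 4)
Number of bigrams = 4 - 2 + 1 = 3
  Position 0: "ba"
  Position 1: "at"
  Position 2: "th"
Bigrams = "ba", "at", "th"


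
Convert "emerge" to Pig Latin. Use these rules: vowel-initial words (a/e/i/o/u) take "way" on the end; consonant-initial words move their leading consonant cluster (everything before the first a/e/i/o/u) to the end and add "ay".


Word: "emerge"
Starts with vowel → add 'way'
Pig Latin = "emergeway"


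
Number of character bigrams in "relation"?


Word: "relation" (length 8)
Number of 2-grams = length - 2 + 1 = 8 - 2 + 1
= 7


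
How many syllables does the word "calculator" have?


Word: "calculator"
Syllable breakdown: cal | cu | la | tor
Counting: 4 parts
= 4 syllables


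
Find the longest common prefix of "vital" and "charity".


Word 1: "vital"
Word 2: "charity"
Comparing from start:
  Pos 0: 'v' != 'c' (stop)
LCP = "" (length 0)


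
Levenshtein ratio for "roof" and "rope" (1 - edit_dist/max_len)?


Word 1: "roof" (length 4)
Word 2: "rope" (length 4)
One optimal edit sequence:
  1. keep 'r'
  2. keep 'o'
  3. substitute 'o' -> 'p'  (+1)
  4. substitute 'f' -> 'e'  (+1)
Edit distance = 2
Max length = max(4, 4) = 4
Similarity = 1 - 2/4
= 0.5000


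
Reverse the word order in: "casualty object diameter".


Original: "casualty object diameter"
Words (1..n): casualty | object | diameter
Reversed (n..1): diameter | object | casualty
Result = "diameter object casualty"


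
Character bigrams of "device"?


Word: "device" (length 6)
Number of bigrams = 6 - 2 + 1 = 5
  Position 0: "de"
  Position 1: "ev"
  Position 2: "vi"
  Position 3: "ic"
  Position 4: "ce"
Bigrams = "de", "ev", "vi", "ic", "ce"


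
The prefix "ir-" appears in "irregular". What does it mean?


Prefix: ir-
Example: irregular (ir- + regular)
Meaning = not


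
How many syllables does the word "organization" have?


Word: "organization"
Syllable breakdown: or-gan-i-za-tion
Counting: 5 parts
= 5 syllables


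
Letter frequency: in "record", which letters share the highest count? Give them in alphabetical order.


Word: "record"
Letter counts:
  'c': 1
  'd': 1
  'e': 1
  'o': 1
  'r': 2
Maximum count = 2
Most frequent = 'r' (2 times each)


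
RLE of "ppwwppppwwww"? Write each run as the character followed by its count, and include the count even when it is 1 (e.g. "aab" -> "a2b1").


String: "ppwwppppwwww"
Scanning for consecutive runs:
  'p' x 2
  'w' x 2
  'p' x 4
  'w' x 4
RLE = "p2w2p4w4"


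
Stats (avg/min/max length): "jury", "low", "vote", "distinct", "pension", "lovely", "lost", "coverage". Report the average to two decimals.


Lengths: "jury"=4, "low"=3, "vote"=4, "distinct"=8, "pension"=7, "lovely"=6, "lost"=4, "coverage"=8
Sum = 44, Count = 8
Average = 44/8 = 5.50
= avg=5.50, min=3, max=8


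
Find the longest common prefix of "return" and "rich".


Word 1: "return"
Word 2: "rich"
Comparing from start:
  Pos 0: 'r' == 'r'
  Pos 1: 'e' != 'i' (stop)
LCP = "r" (length 1)


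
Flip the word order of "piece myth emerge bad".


Original: "piece myth emerge bad"
Words (1..n): piece | myth | emerge | bad
Reversed (n..1): bad | emerge | myth | piece
Result = "bad emerge myth piece"


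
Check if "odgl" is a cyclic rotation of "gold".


Word: "gold", Candidate: "odgl"
Method: check if candidate is substring of word+word
"goldgold" contains "odgl"? No
Is rotation = No


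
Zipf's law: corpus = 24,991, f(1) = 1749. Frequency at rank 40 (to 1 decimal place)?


Zipf's law: f(r) = f(1) / r
f(1) = 1749
f(40) = 1749 / 40
= 43.7 occurrences


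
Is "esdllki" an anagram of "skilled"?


Word 1: "skilled" → sorted: deiklls
Word 2: "esdllki" → sorted: deiklls
Same letters? deiklls == deiklls
Anagram = Yes


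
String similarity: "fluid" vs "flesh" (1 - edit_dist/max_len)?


Word 1: "fluid" (length 5)
Word 2: "flesh" (length 5)
One optimal edit sequence:
  1. keep 'f'
  2. keep 'l'
  3. substitute 'u' -> 'e'  (+1)
  4. substitute 'i' -> 's'  (+1)
  5. substitute 'd' -> 'h'  (+1)
Edit distance = 3
Max length = max(5, 5) = 5
Similarity = 1 - 3/5
= 0.4000


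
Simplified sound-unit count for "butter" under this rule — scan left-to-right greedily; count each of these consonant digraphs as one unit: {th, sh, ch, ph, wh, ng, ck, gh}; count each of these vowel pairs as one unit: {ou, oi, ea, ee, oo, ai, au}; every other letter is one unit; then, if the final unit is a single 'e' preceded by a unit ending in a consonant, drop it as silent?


Word: "butter" (6 letters)
Left-to-right scan:
  1. 'b' (letter)
  2. 'u' (letter)
  3. 't' (letter)
  4. 't' (letter)
  5. 'e' (letter)
  6. 'r' (letter)
Units from scan: 6
Sound units = 6 units


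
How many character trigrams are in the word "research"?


Word: "research" (length 8)
Number of 3-grams = length - 3 + 1 = 8 - 3 + 1
= 6


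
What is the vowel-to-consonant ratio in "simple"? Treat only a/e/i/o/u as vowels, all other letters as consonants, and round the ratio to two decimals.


Word: "simple"
Vowels (a,e,i,o,u): 2
Consonants: 4
Ratio = 2/4
= 0.50


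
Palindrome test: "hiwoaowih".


Word: "hiwoaowih"
Reversed: "hiwoaowih"
Forward == Backward? hiwoaowih == hiwoaowih
Palindrome = Yes


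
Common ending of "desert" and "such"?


Word 1: "desert"
Word 2: "such"
Comparing from end:
  Pos -1: 't' != 'h' (stop)
LCS = "" (length 0)


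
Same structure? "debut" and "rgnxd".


Pattern of "debut": [0, 1, 2, 3, 4]
Pattern of "rgnxd": [0, 1, 2, 3, 4]
Patterns match
Same pattern = Yes


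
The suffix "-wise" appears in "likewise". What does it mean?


Suffix: -wise
Example: likewise = like + -wise
Meaning = in the manner of


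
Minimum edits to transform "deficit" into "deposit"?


Word 1: "deficit" (length 7)
Word 2: "deposit" (length 7)
One optimal edit sequence (insert/delete/substitute each cost 1):
  1. keep 'd'
  2. keep 'e'
  3. substitute 'f' -> 'p'  (+1)
  4. substitute 'i' -> 'o'  (+1)
  5. substitute 'c' -> 's'  (+1)
  6. keep 'i'
  7. keep 't'
Total edit operations: 3
Edit distance = 3


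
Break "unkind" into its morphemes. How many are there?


Word: "unkind"
Morphemes: un- | kind
Each morpheme carries meaning
= 2 morphemes


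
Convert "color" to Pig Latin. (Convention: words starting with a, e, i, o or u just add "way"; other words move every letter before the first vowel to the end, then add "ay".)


Word: "color"
Starts with consonant(s) → move to end, add 'ay'
Consonant cluster: "c"
Pig Latin = "olorcay"


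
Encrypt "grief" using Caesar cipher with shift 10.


Word: "grief"
Shift: 10
Each letter → (letter + shift) mod 26:
  'g' (6) + 10 = 16 → 'q'
  'r' (17) + 10 = 1 → 'b'
  'i' (8) + 10 = 18 → 's'
  'e' (4) + 10 = 14 → 'o'
  'f' (5) + 10 = 15 → 'p'
Result = "qbsop"


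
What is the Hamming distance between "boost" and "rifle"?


Comparing character by character (same length = 5):
  Pos 0: 'b' vs 'r' !=
  Pos 1: 'o' vs 'i' !=
  Pos 2: 'o' vs 'f' !=
  Pos 3: 's' vs 'l' !=
  Pos 4: 't' vs 'e' !=
Hamming distance = 5


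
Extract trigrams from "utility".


Word: "utility" (length 7)
Number of trigrams = 7 - 3 + 1 = 5
  Position 0: "uti"
  Position 1: "til"
  Position 2: "ili"
  Position 3: "lit"
  Position 4: "ity"
Trigrams = "uti", "til", "ili", "lit", "ity"


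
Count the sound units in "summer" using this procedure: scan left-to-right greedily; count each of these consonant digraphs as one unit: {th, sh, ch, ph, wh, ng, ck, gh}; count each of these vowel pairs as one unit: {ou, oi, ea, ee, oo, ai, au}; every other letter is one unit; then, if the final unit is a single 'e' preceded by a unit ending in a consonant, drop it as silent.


Word: "summer" (6 letters)
Left-to-right scan:
  [1] 's' (letter)
  [2] 'u' (letter)
  [3] 'm' (letter)
  [4] 'm' (letter)
  [5] 'e' (letter)
  [6] 'r' (letter)
Units from scan: 6
Sound units = 6 units


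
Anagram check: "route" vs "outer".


Word 1: "route" → sorted: eortu
Word 2: "outer" → sorted: eortu
Same letters? eortu == eortu
Anagram = Yes


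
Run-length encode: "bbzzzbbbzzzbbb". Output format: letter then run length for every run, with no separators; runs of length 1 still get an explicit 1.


String: "bbzzzbbbzzzbbb"
Scanning for consecutive runs:
  'b' x 2
  'z' x 3
  'b' x 3
  'z' x 3
  'b' x 3
RLE = "b2z3b3z3b3"


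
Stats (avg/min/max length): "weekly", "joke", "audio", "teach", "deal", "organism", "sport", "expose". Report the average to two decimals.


Lengths: "weekly"=6, "joke"=4, "audio"=5, "teach"=5, "deal"=4, "organism"=8, "sport"=5, "expose"=6
Sum = 43, Count = 8
Average = 43/8 = 5.38
= avg=5.38, min=4, max=8


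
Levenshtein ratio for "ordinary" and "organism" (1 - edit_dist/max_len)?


Word 1: "ordinary" (length 8)
Word 2: "organism" (length 8)
One optimal edit sequence:
  1. keep 'o'
  2. keep 'r'
  3. substitute 'd' -> 'g'  (+1)
  4. substitute 'i' -> 'a'  (+1)
  5. keep 'n'
  6. substitute 'a' -> 'i'  (+1)
  7. substitute 'r' -> 's'  (+1)
  8. substitute 'y' -> 'm'  (+1)
Edit distance = 5
Max length = max(8, 8) = 8
Similarity = 1 - 5/8
= 0.3750


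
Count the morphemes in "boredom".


Word: "boredom"
Morphemes: bore | -dom
Each morpheme carries meaning
= 2 morphemes


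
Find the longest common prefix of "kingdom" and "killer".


Word 1: "kingdom"
Word 2: "killer"
Comparing from start:
  Pos 0: 'k' == 'k'
  Pos 1: 'i' == 'i'
  Pos 2: 'n' != 'l' (stop)
LCP = "ki" (length 2)


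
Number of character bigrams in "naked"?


Word: "naked" (length 5)
Number of 2-grams = length - 2 + 1 = 5 - 2 + 1
= 4


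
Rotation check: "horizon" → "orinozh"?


Word: "horizon", Candidate: "orinozh"
Method: check if candidate is substring of word+word
"horizonhorizon" contains "orinozh"? No
Is rotation = No


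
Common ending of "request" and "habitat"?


Word 1: "request"
Word 2: "habitat"
Comparing from end:
  Pos -1: 't' == 't'
  Pos -2: 's' != 'a' (stop)
LCS = "t" (length 1)


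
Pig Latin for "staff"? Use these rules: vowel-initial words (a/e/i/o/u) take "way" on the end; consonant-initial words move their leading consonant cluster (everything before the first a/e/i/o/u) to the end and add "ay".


Word: "staff"
Starts with consonant(s) → move to end, add 'ay'
Consonant cluster: "st"
Pig Latin = "affstay"


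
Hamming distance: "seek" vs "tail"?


Comparing character by character (same length = 4):
  Pos 0: 's' vs 't' !=
  Pos 1: 'e' vs 'a' !=
  Pos 2: 'e' vs 'i' !=
  Pos 3: 'k' vs 'l' !=
Hamming distance = 4


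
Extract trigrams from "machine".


Word: "machine" (length 7)
Number of trigrams = 7 - 3 + 1 = 5
  Position 0: "mac"
  Position 1: "ach"
  Position 2: "chi"
  Position 3: "hin"
  Position 4: "ine"
Trigrams = "mac", "ach", "chi", "hin", "ine"


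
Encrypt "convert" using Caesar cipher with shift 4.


Word: "convert"
Shift: 4
Each letter → (letter + shift) mod 26:
  'c' (2) + 4 = 6 → 'g'
  'o' (14) + 4 = 18 → 's'
  'n' (13) + 4 = 17 → 'r'
  'v' (21) + 4 = 25 → 'z'
  'e' (4) + 4 = 8 → 'i'
  'r' (17) + 4 = 21 → 'v'
  't' (19) + 4 = 23 → 'x'
Result = "gsrzivx"


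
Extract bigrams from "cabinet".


Word: "cabinet" (length 7)
Number of bigrams = 7 - 2 + 1 = 6
  Position 0: "ca"
  Position 1: "ab"
  Position 2: "bi"
  Position 3: "in"
  Position 4: "ne"
  Position 5: "et"
Bigrams = "ca", "ab", "bi", "in", "ne", "et"


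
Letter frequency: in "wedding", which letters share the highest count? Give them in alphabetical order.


Word: "wedding"
Letter counts:
  'd': 2
  'e': 1
  'g': 1
  'i': 1
  'n': 1
  'w': 1
Maximum count = 2
Most frequent = 'd' (2 times each)


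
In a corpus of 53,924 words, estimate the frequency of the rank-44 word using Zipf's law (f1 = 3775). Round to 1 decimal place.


Zipf's law: f(r) = f(1) / r
f(1) = 3775
f(44) = 3775 / 44
= 85.8 occurrences


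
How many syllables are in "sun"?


Word: "sun"
Syllable breakdown: sun
Counting: 1 part
= 1 syllable


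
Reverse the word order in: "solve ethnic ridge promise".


Original: "solve ethnic ridge promise"
Words (1..n): solve | ethnic | ridge | promise
Reversed (n..1): promise | ridge | ethnic | solve
Result = "promise ridge ethnic solve"


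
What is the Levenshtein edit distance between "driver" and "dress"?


Word 1: "driver" (length 6)
Word 2: "dress" (length 5)
One optimal edit sequence (insert/delete/substitute each cost 1):
  1. keep 'd'
  2. keep 'r'
  3. delete 'i'  (+1)
  4. substitute 'v' -> 'e'  (+1)
  5. substitute 'e' -> 's'  (+1)
  6. substitute 'r' -> 's'  (+1)
Total edit operations: 4
Edit distance = 4


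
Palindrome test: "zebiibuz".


Word: "zebiibuz"
Reversed: "zubiibez"
Forward == Backward? zebiibuz != zubiibez
Palindrome = No


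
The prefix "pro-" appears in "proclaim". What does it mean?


Prefix: pro-
As in: proclaim -> pro- + claim
Meaning = forward / in favor of


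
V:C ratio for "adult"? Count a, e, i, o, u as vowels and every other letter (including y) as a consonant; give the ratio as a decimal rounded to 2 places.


Word: "adult"
Vowels (a,e,i,o,u): 2
Consonants: 3
Ratio = 2/3
= 0.67


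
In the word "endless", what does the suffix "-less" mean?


Suffix: -less
As in: endless -> end + -less
Meaning = without


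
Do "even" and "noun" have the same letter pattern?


Pattern of "even": [0, 1, 0, 2]
Pattern of "noun": [0, 1, 2, 0]
Patterns do not match
Same pattern = No


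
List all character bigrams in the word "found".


Word: "found" (length 5)
Number of bigrams = 5 - 2 + 1 = 4
  Position 0: "fo"
  Position 1: "ou"
  Position 2: "un"
  Position 3: "nd"
Bigrams = "fo", "ou", "un", "nd"


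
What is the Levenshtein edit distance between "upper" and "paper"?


Word 1: "upper" (length 5)
Word 2: "paper" (length 5)
One optimal edit sequence (insert/delete/substitute each cost 1):
  1. substitute 'u' -> 'p'  (+1)
  2. substitute 'p' -> 'a'  (+1)
  3. keep 'p'
  4. keep 'e'
  5. keep 'r'
Total edit operations: 2
Edit distance = 2


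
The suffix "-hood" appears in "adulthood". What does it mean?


Suffix: -hood
Example: adulthood (adult + -hood)
Meaning = state / condition


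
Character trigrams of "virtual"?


Word: "virtual" (length 7)
Number of trigrams = 7 - 3 + 1 = 5
  Position 0: "vir"
  Position 1: "irt"
  Position 2: "rtu"
  Position 3: "tua"
  Position 4: "ual"
Trigrams = "vir", "irt", "rtu", "tua", "ual"


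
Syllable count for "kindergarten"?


Word: "kindergarten"
Syllable breakdown: kin | der | gar | ten
Counting: 4 parts
= 4 syllables


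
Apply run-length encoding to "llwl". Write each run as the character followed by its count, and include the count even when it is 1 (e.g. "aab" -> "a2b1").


String: "llwl"
Scanning for consecutive runs:
  'l' x 2
  'w' x 1
  'l' x 1
RLE = "l2w1l1"


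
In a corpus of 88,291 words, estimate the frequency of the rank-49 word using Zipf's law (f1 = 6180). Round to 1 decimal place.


Zipf's law: f(r) = f(1) / r
f(1) = 6180
f(49) = 6180 / 49
= 126.1 occurrences


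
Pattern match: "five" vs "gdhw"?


Pattern of "five": [0, 1, 2, 3]
Pattern of "gdhw": [0, 1, 2, 3]
Patterns match
Same pattern = Yes


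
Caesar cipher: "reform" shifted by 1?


Word: "reform"
Shift: 1
Each letter → (letter + shift) mod 26:
  'r' (17) + 1 = 18 → 's'
  'e' (4) + 1 = 5 → 'f'
  'f' (5) + 1 = 6 → 'g'
  'o' (14) + 1 = 15 → 'p'
  'r' (17) + 1 = 18 → 's'
  'm' (12) + 1 = 13 → 'n'
Result = "sfgpsn"


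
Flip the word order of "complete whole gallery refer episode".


Original: "complete whole gallery refer episode"
Words (1..n): complete | whole | gallery | refer | episode
Reversed (n..1): episode | refer | gallery | whole | complete
Result = "episode refer gallery whole complete"


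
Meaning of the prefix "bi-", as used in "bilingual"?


Prefix: bi-
Example: bilingual = bi- + lingual
Meaning = two


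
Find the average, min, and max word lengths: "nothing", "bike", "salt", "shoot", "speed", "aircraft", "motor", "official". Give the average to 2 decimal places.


Lengths: "nothing"=7, "bike"=4, "salt"=4, "shoot"=5, "speed"=5, "aircraft"=8, "motor"=5, "official"=8
Sum = 46, Count = 8
Average = 46/8 = 5.75
= avg=5.75, min=4, max=8


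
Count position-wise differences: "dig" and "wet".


Comparing character by character (same length = 3):
  Pos 0: 'd' vs 'w' !=
  Pos 1: 'i' vs 'e' !=
  Pos 2: 'g' vs 't' !=
Hamming distance = 3


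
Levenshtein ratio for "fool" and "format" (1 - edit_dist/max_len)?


Word 1: "fool" (length 4)
Word 2: "format" (length 6)
One optimal edit sequence:
  1. keep 'f'
  2. keep 'o'
  3. insert 'r'  (+1)
  4. insert 'm'  (+1)
  5. substitute 'o' -> 'a'  (+1)
  6. substitute 'l' -> 't'  (+1)
Edit distance = 4
Max length = max(4, 6) = 6
Similarity = 1 - 4/6
= 0.3333


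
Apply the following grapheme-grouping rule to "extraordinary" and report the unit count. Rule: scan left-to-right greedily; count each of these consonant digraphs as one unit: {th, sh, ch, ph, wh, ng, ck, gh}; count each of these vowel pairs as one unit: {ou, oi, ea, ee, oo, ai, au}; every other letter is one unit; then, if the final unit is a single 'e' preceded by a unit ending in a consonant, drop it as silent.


Word: "extraordinary" (13 letters)
Left-to-right scan:
  (1) 'e' (letter)
  (2) 'x' (letter)
  (3) 't' (letter)
  (4) 'r' (letter)
  (5) 'a' (letter)
  (6) 'o' (letter)
  (7) 'r' (letter)
  (8) 'd' (letter)
  (9) 'i' (letter)
  (10) 'n' (letter)
  (11) 'a' (letter)
  (12) 'r' (letter)
  (13) 'y' (letter)
Units from scan: 13
Sound units = 13 units


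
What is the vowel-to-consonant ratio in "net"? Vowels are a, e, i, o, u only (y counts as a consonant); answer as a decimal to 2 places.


Word: "net"
Vowels (a,e,i,o,u): 1
Consonants: 2
Ratio = 1/2
= 0.50


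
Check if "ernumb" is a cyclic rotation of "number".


Word: "number", Candidate: "ernumb"
Method: check if candidate is substring of word+word
"numbernumber" contains "ernumb"? Yes
Is rotation = Yes


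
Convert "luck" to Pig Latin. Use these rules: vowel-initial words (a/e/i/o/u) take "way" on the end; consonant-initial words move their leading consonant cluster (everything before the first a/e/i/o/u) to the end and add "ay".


Word: "luck"
Starts with consonant(s) → move to end, add 'ay'
Consonant cluster: "l"
Pig Latin = "ucklay"


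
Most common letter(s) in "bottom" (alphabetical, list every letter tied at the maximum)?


Word: "bottom"
Letter counts:
  'b': 1
  'm': 1
  'o': 2
  't': 2
Maximum count = 2
Most frequent = 'o', 't' (2 times each)


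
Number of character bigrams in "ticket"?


Word: "ticket" (length 6)
Number of 2-grams = length - 2 + 1 = 6 - 2 + 1
= 5


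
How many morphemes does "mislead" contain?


Word: "mislead"
Morphemes: mis- | lead
Each morpheme carries meaning
= 2 morphemes


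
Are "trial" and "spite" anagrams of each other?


Word 1: "trial" → sorted: ailrt
Word 2: "spite" → sorted: eipst
Same letters? ailrt != eipst
Anagram = No


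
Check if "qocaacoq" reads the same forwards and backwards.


Word: "qocaacoq"
Reversed: "qocaacoq"
Forward == Backward? qocaacoq == qocaacoq
Palindrome = Yes


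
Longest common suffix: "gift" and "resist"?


Word 1: "gift"
Word 2: "resist"
Comparing from end:
  Pos -1: 't' == 't'
  Pos -2: 'f' != 's' (stop)
LCS = "t" (length 1)


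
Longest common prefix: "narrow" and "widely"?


Word 1: "narrow"
Word 2: "widely"
Comparing from start:
  Pos 0: 'n' != 'w' (stop)
LCP = "" (length 0)


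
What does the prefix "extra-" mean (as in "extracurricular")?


Prefix: extra-
Example: extracurricular (extra- + curricular)
Meaning = beyond


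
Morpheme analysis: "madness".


Word: "madness"
Morphemes: mad + -ness
Each morpheme carries meaning
= 2 morphemes


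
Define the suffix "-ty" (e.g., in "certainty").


Suffix: -ty
Example: certainty = certain + -ty
Meaning = quality of


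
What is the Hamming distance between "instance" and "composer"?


Comparing character by character (same length = 8):
  Pos 0: 'i' vs 'c' !=
  Pos 1: 'n' vs 'o' !=
  Pos 2: 's' vs 'm' !=
  Pos 3: 't' vs 'p' !=
  Pos 4: 'a' vs 'o' !=
  Pos 5: 'n' vs 's' !=
  Pos 6: 'c' vs 'e' !=
  Pos 7: 'e' vs 'r' !=
Hamming distance = 8


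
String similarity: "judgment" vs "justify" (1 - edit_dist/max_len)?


Word 1: "judgment" (length 8)
Word 2: "justify" (length 7)
One optimal edit sequence:
  1. keep 'j'
  2. keep 'u'
  3. delete 'd'  (+1)
  4. substitute 'g' -> 's'  (+1)
  5. substitute 'm' -> 't'  (+1)
  6. substitute 'e' -> 'i'  (+1)
  7. substitute 'n' -> 'f'  (+1)
  8. substitute 't' -> 'y'  (+1)
Edit distance = 6
Max length = max(8, 7) = 8
Similarity = 1 - 6/8
= 0.2500


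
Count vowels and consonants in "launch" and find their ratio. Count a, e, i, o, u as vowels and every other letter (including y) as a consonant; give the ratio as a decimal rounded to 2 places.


Word: "launch"
Vowels (a,e,i,o,u): 2
Consonants: 4
Ratio = 2/4
= 0.50


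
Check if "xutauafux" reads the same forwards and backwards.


Word: "xutauafux"
Reversed: "xufauatux"
Forward == Backward? xutauafux != xufauatux
Palindrome = No


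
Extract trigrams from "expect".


Word: "expect" (length 6)
Number of trigrams = 6 - 3 + 1 = 4
  Position 0: "exp"
  Position 1: "xpe"
  Position 2: "pec"
  Position 3: "ect"
Trigrams = "exp", "xpe", "pec", "ect"


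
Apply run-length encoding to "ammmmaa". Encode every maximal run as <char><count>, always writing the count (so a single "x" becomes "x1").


String: "ammmmaa"
Scanning for consecutive runs:
  'a' x 1
  'm' x 4
  'a' x 2
RLE = "a1m4a2"


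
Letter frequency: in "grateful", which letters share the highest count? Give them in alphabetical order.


Word: "grateful"
Letter counts:
  'a': 1
  'e': 1
  'f': 1
  'g': 1
  'l': 1
  'r': 1
  't': 1
  'u': 1
Maximum count = 1
Most frequent = 'a', 'e', 'f', 'g', 'l', 'r', 't', 'u' (1 time each)


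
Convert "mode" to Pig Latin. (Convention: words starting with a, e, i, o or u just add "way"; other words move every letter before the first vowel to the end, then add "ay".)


Word: "mode"
Starts with consonant(s) → move to end, add 'ay'
Consonant cluster: "m"
Pig Latin = "odemay"


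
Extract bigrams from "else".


Word: "else" (length 4)
Number of bigrams = 4 - 2 + 1 = 3
  Position 0: "el"
  Position 1: "ls"
  Position 2: "se"
Bigrams = "el", "ls", "se"


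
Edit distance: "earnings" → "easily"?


Word 1: "earnings" (length 8)
Word 2: "easily" (length 6)
One optimal edit sequence (insert/delete/substitute each cost 1):
  1. keep 'e'
  2. keep 'a'
  3. delete 'r'  (+1)
  4. substitute 'n' -> 's'  (+1)
  5. keep 'i'
  6. delete 'n'  (+1)
  7. substitute 'g' -> 'l'  (+1)
  8. substitute 's' -> 'y'  (+1)
Total edit operations: 5
Edit distance = 5


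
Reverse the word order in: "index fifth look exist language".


Original: "index fifth look exist language"
Words (1..n): index | fifth | look | exist | language
Reversed (n..1): language | exist | look | fifth | index
Result = "language exist look fifth index"


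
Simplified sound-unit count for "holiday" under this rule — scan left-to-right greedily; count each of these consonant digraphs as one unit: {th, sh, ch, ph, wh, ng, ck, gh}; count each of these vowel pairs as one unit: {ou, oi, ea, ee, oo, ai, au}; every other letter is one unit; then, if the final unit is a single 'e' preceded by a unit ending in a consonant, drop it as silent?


Word: "holiday" (7 letters)
Left-to-right scan:
  1. 'h' (letter)
  2. 'o' (letter)
  3. 'l' (letter)
  4. 'i' (letter)
  5. 'd' (letter)
  6. 'a' (letter)
  7. 'y' (letter)
Units from scan: 7
Sound units = 7 units


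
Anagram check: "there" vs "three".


Word 1: "there" → sorted: eehrt
Word 2: "three" → sorted: eehrt
Same letters? eehrt == eehrt
Anagram = Yes


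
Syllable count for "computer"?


Word: "computer"
Syllable breakdown: com · pu · ter
Counting: 3 parts
= 3 syllables


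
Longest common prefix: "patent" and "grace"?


Word 1: "patent"
Word 2: "grace"
Comparing from start:
  Pos 0: 'p' != 'g' (stop)
LCP = "" (length 0)


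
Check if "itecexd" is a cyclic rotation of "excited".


Word: "excited", Candidate: "itecexd"
Method: check if candidate is substring of word+word
"excitedexcited" contains "itecexd"? No
Is rotation = No


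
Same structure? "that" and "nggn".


Pattern of "that": [0, 1, 2, 0]
Pattern of "nggn": [0, 1, 1, 0]
Patterns do not match
Same pattern = No


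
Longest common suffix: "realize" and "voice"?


Word 1: "realize"
Word 2: "voice"
Comparing from end:
  Pos -1: 'e' == 'e'
  Pos -2: 'z' != 'c' (stop)
LCS = "e" (length 1)


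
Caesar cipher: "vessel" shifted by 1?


Word: "vessel"
Shift: 1
Each letter → (letter + shift) mod 26:
  'v' (21) + 1 = 22 → 'w'
  'e' (4) + 1 = 5 → 'f'
  's' (18) + 1 = 19 → 't'
  's' (18) + 1 = 19 → 't'
  'e' (4) + 1 = 5 → 'f'
  'l' (11) + 1 = 12 → 'm'
Result = "wfttfm"


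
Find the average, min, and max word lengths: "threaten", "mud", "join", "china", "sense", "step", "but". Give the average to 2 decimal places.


Lengths: "threaten"=8, "mud"=3, "join"=4, "china"=5, "sense"=5, "step"=4, "but"=3
Sum = 32, Count = 7
Average = 32/7 = 4.57
= avg=4.57, min=3, max=8


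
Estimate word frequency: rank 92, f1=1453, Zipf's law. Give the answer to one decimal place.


Zipf's law: f(r) = f(1) / r
f(1) = 1453
f(92) = 1453 / 92
= 15.8 occurrences


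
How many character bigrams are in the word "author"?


Word: "author" (length 6)
Number of 2-grams = length - 2 + 1 = 6 - 2 + 1
= 5


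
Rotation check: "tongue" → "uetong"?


Word: "tongue", Candidate: "uetong"
Method: check if candidate is substring of word+word
"tonguetongue" contains "uetong"? Yes
Is rotation = Yes


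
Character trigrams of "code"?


Word: "code" (length 4)
Number of trigrams = 4 - 3 + 1 = 2
  Position 0: "cod"
  Position 1: "ode"
Trigrams = "cod", "ode"


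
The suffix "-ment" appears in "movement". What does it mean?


Suffix: -ment
As in: movement -> move + -ment
Meaning = result of action


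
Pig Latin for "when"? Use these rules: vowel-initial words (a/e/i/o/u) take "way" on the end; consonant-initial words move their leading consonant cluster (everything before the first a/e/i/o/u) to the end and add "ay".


Word: "when"
Starts with consonant(s) → move to end, add 'ay'
Consonant cluster: "wh"
Pig Latin = "enwhay"


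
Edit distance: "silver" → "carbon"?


Word 1: "silver" (length 6)
Word 2: "carbon" (length 6)
One optimal edit sequence (insert/delete/substitute each cost 1):
  1. substitute 's' -> 'c'  (+1)
  2. substitute 'i' -> 'a'  (+1)
  3. substitute 'l' -> 'r'  (+1)
  4. substitute 'v' -> 'b'  (+1)
  5. substitute 'e' -> 'o'  (+1)
  6. substitute 'r' -> 'n'  (+1)
Total edit operations: 6
Edit distance = 6


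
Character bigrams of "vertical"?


Word: "vertical" (length 8)
Number of bigrams = 8 - 2 + 1 = 7
  Position 0: "ve"
  Position 1: "er"
  Position 2: "rt"
  Position 3: "ti"
  Position 4: "ic"
  Position 5: "ca"
  Position 6: "al"
Bigrams = "ve", "er", "rt", "ti", "ic", "ca", "al"


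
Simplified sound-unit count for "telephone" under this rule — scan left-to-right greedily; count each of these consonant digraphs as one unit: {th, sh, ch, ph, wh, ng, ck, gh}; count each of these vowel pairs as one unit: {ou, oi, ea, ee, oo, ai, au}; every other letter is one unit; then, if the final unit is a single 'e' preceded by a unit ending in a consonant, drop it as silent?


Word: "telephone" (9 letters)
Left-to-right scan:
  1. 't' (letter)
  2. 'e' (letter)
  3. 'l' (letter)
  4. 'e' (letter)
  5. 'ph' (digraph)
  6. 'o' (letter)
  7. 'n' (letter)
  8. 'e' (letter)
Units from scan: 8
Final unit is 'e' after a consonant -> drop as silent (-1)
Sound units = 7 units


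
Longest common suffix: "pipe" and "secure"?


Word 1: "pipe"
Word 2: "secure"
Comparing from end:
  Pos -1: 'e' == 'e'
  Pos -2: 'p' != 'r' (stop)
LCS = "e" (length 1)


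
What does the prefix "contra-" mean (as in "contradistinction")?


Prefix: contra-
As in: contradistinction -> contra- + distinction
Meaning = against


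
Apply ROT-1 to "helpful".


Word: "helpful"
Shift: 1
Each letter → (letter + shift) mod 26:
  'h' (7) + 1 = 8 → 'i'
  'e' (4) + 1 = 5 → 'f'
  'l' (11) + 1 = 12 → 'm'
  'p' (15) + 1 = 16 → 'q'
  'f' (5) + 1 = 6 → 'g'
  'u' (20) + 1 = 21 → 'v'
  'l' (11) + 1 = 12 → 'm'
Result = "ifmqgvm"


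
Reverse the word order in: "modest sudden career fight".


Original: "modest sudden career fight"
Words (1..n): modest | sudden | career | fight
Reversed (n..1): fight | career | sudden | modest
Result = "fight career sudden modest"


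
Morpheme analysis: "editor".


Word: "editor"
Morphemes: edit | -or
Each morpheme carries meaning
= 2 morphemes


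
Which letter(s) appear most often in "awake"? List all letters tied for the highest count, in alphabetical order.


Word: "awake"
Letter counts:
  'a': 2
  'e': 1
  'k': 1
  'w': 1
Maximum count = 2
Most frequent = 'a' (2 times each)


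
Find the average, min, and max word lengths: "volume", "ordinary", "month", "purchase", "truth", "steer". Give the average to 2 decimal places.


Lengths: "volume"=6, "ordinary"=8, "month"=5, "purchase"=8, "truth"=5, "steer"=5
Sum = 37, Count = 6
Average = 37/6 = 6.17
= avg=6.17, min=5, max=8


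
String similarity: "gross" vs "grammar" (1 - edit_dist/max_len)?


Word 1: "gross" (length 5)
Word 2: "grammar" (length 7)
One optimal edit sequence:
  1. keep 'g'
  2. keep 'r'
  3. insert 'a'  (+1)
  4. insert 'm'  (+1)
  5. substitute 'o' -> 'm'  (+1)
  6. substitute 's' -> 'a'  (+1)
  7. substitute 's' -> 'r'  (+1)
Edit distance = 5
Max length = max(5, 7) = 7
Similarity = 1 - 5/7
= 0.2857


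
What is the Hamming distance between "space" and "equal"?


Comparing character by character (same length = 5):
  Pos 0: 's' vs 'e' !=
  Pos 1: 'p' vs 'q' !=
  Pos 2: 'a' vs 'u' !=
  Pos 3: 'c' vs 'a' !=
  Pos 4: 'e' vs 'l' !=
Hamming distance = 5


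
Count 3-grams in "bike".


Word: "bike" (length 4)
Number of 3-grams = length - 3 + 1 = 4 - 3 + 1
= 2


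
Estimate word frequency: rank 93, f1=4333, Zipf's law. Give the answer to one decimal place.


Zipf's law: f(r) = f(1) / r
f(1) = 4333
f(93) = 4333 / 93
= 46.6 occurrences


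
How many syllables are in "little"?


Word: "little"
Syllable breakdown: lit / tle
Counting: 2 parts
= 2 syllables


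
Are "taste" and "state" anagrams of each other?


Word 1: "taste" → sorted: aestt
Word 2: "state" → sorted: aestt
Same letters? aestt == aestt
Anagram = Yes


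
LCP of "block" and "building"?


Word 1: "block"
Word 2: "building"
Comparing from start:
  Pos 0: 'b' == 'b'
  Pos 1: 'l' != 'u' (stop)
LCP = "b" (length 1)


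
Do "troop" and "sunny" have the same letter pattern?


Pattern of "troop": [0, 1, 2, 2, 3]
Pattern of "sunny": [0, 1, 2, 2, 3]
Patterns match
Same pattern = Yes


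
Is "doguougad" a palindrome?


Word: "doguougad"
Reversed: "daguougod"
Forward == Backward? doguougad != daguougod
Palindrome = No


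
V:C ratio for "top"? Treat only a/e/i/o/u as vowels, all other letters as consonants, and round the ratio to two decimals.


Word: "top"
Vowels (a,e,i,o,u): 1
Consonants: 2
Ratio = 1/2
= 0.50


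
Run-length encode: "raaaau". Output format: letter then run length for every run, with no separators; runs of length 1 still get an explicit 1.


String: "raaaau"
Scanning for consecutive runs:
  'r' x 1
  'a' x 4
  'u' x 1
RLE = "r1a4u1"


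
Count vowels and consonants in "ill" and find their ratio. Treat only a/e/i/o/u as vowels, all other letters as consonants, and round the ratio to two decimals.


Word: "ill"
Vowels (a,e,i,o,u): 1
Consonants: 2
Ratio = 1/2
= 0.50


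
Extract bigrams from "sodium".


Word: "sodium" (length 6)
Number of bigrams = 6 - 2 + 1 = 5
  Position 0: "so"
  Position 1: "od"
  Position 2: "di"
  Position 3: "iu"
  Position 4: "um"
Bigrams = "so", "od", "di", "iu", "um"


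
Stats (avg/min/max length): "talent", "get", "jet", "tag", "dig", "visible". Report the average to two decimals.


Lengths: "talent"=6, "get"=3, "jet"=3, "tag"=3, "dig"=3, "visible"=7
Sum = 25, Count = 6
Average = 25/6 = 4.17
= avg=4.17, min=3, max=7


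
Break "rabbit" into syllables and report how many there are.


Word: "rabbit"
Syllable breakdown: rab · bit
Counting: 2 parts
= 2 syllables


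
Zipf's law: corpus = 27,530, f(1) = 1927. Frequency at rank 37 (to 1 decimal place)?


Zipf's law: f(r) = f(1) / r
f(1) = 1927
f(37) = 1927 / 37
= 52.1 occurrences
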